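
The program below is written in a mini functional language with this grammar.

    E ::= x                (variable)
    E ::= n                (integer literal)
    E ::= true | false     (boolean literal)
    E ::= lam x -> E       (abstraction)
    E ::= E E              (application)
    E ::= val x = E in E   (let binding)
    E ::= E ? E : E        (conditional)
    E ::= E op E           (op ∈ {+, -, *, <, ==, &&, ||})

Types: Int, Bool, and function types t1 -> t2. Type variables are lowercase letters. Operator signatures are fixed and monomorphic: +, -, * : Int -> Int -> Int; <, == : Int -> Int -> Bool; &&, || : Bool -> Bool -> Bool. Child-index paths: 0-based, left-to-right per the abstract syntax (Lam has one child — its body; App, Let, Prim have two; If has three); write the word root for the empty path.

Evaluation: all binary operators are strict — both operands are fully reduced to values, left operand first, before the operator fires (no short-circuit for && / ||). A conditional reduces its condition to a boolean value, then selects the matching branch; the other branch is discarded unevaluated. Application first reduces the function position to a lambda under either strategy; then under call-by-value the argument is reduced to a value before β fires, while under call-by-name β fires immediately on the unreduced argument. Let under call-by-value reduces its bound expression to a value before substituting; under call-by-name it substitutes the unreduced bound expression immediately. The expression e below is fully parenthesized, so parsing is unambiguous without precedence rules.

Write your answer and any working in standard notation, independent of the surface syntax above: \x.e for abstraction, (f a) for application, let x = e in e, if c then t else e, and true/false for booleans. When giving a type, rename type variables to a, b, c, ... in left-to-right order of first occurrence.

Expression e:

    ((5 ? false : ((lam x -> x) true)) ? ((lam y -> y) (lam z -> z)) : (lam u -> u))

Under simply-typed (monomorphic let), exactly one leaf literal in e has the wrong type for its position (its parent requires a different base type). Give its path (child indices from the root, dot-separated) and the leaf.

Trace:
  unify Int ~ Bool
  FAIL: mismatch Int ~ Bool

Answer: 0.0 : 5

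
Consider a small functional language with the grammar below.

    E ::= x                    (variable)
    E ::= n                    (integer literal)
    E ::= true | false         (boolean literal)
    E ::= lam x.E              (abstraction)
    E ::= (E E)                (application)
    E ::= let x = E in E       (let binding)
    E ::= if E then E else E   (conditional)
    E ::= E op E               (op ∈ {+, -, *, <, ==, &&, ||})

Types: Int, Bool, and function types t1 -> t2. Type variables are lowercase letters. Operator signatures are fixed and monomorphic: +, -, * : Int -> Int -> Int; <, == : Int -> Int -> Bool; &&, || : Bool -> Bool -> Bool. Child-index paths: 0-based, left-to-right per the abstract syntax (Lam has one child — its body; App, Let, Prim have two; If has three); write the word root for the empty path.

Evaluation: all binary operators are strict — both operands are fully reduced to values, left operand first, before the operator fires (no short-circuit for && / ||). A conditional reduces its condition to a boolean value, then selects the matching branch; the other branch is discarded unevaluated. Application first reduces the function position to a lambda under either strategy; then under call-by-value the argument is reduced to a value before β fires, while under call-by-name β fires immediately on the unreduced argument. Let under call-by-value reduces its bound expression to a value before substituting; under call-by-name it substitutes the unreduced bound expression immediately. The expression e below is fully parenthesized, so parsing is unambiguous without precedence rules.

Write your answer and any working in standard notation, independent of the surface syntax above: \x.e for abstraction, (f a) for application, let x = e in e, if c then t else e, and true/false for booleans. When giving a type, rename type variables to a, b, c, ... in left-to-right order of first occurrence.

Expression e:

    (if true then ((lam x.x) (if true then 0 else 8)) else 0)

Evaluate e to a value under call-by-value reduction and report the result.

Answer: 0

Working:
step 0: (if true then ((\x.x) (if true then 0 else 8)) else 0)
step 1: [if@root] ((\x.x) (if true then 0 else 8))
step 2: [if@1] ((\x.x) 0)
step 3: [beta@root] 0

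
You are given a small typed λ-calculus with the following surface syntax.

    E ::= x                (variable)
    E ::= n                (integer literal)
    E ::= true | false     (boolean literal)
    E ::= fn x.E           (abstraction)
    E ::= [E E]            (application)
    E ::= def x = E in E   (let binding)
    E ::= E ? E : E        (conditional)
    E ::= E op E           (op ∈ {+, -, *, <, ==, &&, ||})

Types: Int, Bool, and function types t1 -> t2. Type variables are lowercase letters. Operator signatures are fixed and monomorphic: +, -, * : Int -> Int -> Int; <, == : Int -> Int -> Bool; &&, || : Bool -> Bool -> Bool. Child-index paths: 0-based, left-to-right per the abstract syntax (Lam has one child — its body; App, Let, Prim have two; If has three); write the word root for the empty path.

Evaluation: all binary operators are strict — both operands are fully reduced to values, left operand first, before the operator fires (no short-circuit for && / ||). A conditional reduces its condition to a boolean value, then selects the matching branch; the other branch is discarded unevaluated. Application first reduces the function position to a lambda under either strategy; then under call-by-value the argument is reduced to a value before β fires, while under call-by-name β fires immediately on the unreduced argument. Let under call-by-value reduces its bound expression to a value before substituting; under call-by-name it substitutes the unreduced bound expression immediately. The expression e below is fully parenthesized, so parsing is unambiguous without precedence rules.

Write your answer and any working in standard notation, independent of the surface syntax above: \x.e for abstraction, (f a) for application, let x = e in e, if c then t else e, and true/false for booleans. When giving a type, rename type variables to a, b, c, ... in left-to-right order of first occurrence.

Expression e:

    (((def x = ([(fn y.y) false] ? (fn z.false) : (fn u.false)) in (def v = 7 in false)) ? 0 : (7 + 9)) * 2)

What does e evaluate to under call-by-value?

Answer: 32

Working:
step 0: ((if (let x = (if ((\y.y) false) then (\z.false) else (\u.false)) in (let v = 7 in false)) then 0 else (7 + 9)) * 2)
step 1: [beta@0.0.0.0] ((if (let x = (if false then (\z.false) else (\u.false)) in (let v = 7 in false)) then 0 else (7 + 9)) * 2)
step 2: [if@0.0.0] ((if (let x = (\u.false) in (let v = 7 in false)) then 0 else (7 + 9)) * 2)
step 3: [let@0.0] ((if (let v = 7 in false) then 0 else (7 + 9)) * 2)
step 4: [let@0.0] ((if false then 0 else (7 + 9)) * 2)
step 5: [if@0] ((7 + 9) * 2)
step 6: [delta@0] (16 * 2)
step 7: [delta@root] 32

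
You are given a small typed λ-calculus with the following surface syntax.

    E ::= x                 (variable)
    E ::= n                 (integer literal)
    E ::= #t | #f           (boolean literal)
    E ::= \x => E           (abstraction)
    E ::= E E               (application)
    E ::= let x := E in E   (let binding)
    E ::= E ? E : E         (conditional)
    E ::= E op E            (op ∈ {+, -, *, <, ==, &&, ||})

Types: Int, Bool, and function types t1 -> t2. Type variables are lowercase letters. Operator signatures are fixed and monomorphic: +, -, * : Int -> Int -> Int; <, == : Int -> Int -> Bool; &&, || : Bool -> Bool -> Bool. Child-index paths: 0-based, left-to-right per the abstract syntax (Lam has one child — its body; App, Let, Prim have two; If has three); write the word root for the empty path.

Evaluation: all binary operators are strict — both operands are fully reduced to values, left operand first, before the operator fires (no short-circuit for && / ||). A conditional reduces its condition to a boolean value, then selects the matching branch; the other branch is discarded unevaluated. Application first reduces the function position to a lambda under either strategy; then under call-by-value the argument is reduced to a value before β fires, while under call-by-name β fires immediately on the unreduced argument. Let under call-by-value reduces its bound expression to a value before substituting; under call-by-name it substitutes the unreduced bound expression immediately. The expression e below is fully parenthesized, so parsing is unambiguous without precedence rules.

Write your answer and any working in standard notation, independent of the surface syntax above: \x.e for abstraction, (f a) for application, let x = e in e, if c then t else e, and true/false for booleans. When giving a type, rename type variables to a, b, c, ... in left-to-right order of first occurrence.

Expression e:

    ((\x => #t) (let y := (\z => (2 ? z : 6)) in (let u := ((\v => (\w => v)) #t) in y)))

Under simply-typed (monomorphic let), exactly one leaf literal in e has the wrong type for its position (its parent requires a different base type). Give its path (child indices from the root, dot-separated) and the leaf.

Answer: 1.0.0.0 : 2

Working:
\x._ : a -> Bool
  unify Int ~ Bool
  FAIL: mismatch Int ~ Bool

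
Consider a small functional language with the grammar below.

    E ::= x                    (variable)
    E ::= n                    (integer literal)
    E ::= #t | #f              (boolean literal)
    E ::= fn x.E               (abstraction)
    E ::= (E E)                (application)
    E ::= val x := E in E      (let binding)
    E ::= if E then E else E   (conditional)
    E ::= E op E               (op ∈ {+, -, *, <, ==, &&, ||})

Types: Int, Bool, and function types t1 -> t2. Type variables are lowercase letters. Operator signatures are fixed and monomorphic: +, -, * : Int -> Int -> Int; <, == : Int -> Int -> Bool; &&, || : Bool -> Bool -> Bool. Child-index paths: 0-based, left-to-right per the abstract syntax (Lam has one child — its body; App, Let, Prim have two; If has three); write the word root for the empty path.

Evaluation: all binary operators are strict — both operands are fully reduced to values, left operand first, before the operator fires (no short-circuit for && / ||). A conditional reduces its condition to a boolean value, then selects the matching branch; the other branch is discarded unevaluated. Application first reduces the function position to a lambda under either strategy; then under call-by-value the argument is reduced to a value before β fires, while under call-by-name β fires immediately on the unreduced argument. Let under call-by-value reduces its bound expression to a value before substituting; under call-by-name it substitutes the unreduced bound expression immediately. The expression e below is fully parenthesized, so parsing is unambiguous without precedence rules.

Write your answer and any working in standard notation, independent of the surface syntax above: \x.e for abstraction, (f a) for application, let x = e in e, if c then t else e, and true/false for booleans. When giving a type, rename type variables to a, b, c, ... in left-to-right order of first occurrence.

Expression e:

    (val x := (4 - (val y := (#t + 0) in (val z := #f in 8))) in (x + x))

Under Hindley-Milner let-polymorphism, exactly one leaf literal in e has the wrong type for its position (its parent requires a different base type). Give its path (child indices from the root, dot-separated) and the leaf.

Answer: 0.1.0.0 : true

Working:
  unify Int ~ Int
  unify Bool ~ Int
  FAIL: mismatch Bool ~ Int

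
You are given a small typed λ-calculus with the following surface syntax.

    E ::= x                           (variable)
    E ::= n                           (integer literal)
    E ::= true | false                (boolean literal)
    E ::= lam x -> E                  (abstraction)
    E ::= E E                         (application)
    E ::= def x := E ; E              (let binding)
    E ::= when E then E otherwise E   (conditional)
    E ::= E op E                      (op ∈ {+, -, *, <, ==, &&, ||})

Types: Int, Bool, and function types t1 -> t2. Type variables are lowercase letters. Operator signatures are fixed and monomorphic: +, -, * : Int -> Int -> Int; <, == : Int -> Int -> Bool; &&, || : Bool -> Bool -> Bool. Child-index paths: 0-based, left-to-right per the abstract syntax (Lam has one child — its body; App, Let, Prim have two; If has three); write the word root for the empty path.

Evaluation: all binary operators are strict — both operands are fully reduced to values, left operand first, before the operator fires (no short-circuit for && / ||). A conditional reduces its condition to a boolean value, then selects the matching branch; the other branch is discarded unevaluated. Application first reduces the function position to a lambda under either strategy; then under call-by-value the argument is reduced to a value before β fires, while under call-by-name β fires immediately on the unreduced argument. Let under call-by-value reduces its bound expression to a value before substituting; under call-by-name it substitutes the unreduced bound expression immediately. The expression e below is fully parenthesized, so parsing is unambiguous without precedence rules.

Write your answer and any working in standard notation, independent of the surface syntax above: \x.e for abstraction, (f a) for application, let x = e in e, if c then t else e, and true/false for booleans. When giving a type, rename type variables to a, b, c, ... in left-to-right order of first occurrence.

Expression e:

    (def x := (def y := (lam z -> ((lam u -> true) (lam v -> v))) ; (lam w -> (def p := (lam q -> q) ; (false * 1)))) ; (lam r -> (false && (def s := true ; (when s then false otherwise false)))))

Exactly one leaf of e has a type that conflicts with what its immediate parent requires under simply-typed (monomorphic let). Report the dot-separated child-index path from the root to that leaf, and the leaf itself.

Answer: 0.1.0.1.0 : false

Derivation:
\u._ : b -> Bool
v : c
\v._ : c -> c
  unify b -> Bool ~ (c -> c) -> d
  unify b ~ c -> c
  unify Bool ~ d
_ _ : Bool
\z._ : a -> Bool
let y : a -> Bool
q : f
\q._ : f -> f
let p : f -> f
  unify Bool ~ Int
  FAIL: mismatch Bool ~ Int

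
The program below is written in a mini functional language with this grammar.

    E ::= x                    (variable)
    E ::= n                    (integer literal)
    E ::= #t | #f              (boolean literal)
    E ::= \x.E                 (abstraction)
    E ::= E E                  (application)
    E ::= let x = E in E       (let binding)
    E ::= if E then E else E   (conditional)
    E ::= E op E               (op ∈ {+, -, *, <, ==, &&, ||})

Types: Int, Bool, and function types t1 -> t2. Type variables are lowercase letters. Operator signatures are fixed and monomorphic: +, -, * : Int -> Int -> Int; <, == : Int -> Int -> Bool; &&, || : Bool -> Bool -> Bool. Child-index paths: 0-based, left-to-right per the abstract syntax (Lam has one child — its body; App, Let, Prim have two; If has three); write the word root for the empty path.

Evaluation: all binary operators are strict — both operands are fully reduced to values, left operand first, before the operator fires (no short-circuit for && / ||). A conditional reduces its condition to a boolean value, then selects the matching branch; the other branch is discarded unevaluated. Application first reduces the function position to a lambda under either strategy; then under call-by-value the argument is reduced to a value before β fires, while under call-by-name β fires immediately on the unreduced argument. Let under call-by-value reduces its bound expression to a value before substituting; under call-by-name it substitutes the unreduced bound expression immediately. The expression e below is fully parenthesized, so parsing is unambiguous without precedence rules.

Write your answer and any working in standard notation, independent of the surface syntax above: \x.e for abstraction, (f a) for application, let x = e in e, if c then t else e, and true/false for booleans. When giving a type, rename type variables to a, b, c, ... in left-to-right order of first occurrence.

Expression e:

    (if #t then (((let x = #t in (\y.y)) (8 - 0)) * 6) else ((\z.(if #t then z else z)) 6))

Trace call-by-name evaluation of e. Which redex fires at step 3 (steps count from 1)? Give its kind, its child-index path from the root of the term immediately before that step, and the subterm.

Answer: beta at 0 : ((\y.y) (8 - 0))

Derivation:
step 0: (if true then (((let x = true in (\y.y)) (8 - 0)) * 6) else ((\z.(if true then z else z)) 6))
step 1: [if@root] (((let x = true in (\y.y)) (8 - 0)) * 6)
step 2: [let@0.0] (((\y.y) (8 - 0)) * 6)
step 3: [beta@0] ((8 - 0) * 6)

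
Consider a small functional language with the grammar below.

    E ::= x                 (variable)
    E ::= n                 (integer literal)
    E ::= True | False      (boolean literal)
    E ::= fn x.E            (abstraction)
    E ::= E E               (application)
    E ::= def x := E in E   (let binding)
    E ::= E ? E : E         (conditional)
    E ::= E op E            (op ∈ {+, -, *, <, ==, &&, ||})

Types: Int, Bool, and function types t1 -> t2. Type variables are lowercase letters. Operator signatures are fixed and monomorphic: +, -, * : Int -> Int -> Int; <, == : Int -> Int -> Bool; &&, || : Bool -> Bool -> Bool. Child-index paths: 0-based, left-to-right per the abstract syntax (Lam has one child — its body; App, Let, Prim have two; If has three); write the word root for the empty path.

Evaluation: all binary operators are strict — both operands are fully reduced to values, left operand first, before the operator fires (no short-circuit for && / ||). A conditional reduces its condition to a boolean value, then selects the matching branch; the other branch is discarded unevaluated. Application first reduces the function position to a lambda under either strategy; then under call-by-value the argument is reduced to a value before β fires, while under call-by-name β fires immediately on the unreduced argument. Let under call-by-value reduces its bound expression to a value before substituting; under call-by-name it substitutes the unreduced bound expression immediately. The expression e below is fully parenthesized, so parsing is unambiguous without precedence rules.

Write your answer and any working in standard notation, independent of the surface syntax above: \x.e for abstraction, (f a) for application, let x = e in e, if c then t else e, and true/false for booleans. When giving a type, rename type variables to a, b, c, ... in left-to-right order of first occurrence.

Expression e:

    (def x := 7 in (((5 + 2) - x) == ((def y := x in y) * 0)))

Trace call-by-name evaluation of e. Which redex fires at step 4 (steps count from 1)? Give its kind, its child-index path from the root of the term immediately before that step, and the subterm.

Answer: let at 1.0 : (let y = 7 in y)

Trace:
step 0: (let x = 7 in (((5 + 2) - x) == ((let y = x in y) * 0)))
step 1: [let@root] (((5 + 2) - 7) == ((let y = 7 in y) * 0))
step 2: [delta@0.0] ((7 - 7) == ((let y = 7 in y) * 0))
step 3: [delta@0] (0 == ((let y = 7 in y) * 0))
step 4: [let@1.0] (0 == (7 * 0))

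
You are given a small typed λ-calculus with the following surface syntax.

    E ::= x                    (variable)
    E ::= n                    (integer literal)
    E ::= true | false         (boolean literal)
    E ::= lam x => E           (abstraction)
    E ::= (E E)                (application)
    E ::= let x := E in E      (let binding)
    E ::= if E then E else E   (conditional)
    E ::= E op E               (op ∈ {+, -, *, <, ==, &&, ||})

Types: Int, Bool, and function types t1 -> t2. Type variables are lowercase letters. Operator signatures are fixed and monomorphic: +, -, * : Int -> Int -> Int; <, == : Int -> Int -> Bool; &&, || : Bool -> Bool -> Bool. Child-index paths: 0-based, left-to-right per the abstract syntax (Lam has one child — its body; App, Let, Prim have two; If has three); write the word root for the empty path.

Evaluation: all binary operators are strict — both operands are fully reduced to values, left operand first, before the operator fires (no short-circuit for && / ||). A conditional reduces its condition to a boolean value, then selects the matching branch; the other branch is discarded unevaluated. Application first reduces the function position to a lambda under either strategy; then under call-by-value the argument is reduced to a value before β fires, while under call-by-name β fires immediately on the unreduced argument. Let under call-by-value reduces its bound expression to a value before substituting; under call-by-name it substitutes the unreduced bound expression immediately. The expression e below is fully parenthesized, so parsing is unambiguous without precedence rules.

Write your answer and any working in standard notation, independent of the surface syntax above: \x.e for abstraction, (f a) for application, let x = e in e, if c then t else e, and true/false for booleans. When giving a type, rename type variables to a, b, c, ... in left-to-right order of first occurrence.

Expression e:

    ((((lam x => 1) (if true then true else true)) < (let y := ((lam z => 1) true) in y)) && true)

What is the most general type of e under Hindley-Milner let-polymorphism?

Derivation:
\x._ : a -> Int
  unify Bool ~ Bool
  unify Bool ~ Bool
  unify a -> Int ~ Bool -> b
  unify a ~ Bool
  unify Int ~ b
_ _ : Int
  unify Int ~ Int
\z._ : c -> Int
  unify c -> Int ~ Bool -> d
  unify c ~ Bool
  unify Int ~ d
_ _ : Int
let y : Int
y : Int
  unify Int ~ Int
  unify Bool ~ Bool
  unify Bool ~ Bool

Answer: Bool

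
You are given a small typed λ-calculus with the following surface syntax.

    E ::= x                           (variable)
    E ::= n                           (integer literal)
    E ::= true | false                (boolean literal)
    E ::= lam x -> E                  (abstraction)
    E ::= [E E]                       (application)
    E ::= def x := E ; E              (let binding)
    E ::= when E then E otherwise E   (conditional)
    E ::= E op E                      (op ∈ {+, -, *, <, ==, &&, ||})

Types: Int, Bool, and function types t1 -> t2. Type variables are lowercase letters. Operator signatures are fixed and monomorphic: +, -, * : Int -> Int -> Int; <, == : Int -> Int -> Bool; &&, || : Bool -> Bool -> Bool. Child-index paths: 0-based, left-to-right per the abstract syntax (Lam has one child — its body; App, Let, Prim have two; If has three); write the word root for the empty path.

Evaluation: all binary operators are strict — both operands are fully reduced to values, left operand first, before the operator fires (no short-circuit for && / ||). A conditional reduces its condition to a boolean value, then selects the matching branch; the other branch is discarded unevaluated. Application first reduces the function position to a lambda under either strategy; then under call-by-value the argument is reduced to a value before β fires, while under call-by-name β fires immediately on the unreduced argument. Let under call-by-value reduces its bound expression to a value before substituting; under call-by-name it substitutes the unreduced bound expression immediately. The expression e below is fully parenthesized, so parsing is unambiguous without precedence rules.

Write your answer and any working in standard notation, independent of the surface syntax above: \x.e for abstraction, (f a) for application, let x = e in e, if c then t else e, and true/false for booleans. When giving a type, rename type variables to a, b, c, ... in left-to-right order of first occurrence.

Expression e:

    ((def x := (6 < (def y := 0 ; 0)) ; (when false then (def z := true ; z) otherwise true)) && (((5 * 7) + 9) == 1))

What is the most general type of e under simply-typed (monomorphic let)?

Derivation:
  unify Int ~ Int
let y : Int
  unify Int ~ Int
let x : Bool
  unify Bool ~ Bool
let z : Bool
z : Bool
  unify Bool ~ Bool
  unify Bool ~ Bool
  unify Int ~ Int
  unify Int ~ Int
  unify Int ~ Int
  unify Int ~ Int
  unify Int ~ Int
  unify Int ~ Int
  unify Bool ~ Bool

Answer: Bool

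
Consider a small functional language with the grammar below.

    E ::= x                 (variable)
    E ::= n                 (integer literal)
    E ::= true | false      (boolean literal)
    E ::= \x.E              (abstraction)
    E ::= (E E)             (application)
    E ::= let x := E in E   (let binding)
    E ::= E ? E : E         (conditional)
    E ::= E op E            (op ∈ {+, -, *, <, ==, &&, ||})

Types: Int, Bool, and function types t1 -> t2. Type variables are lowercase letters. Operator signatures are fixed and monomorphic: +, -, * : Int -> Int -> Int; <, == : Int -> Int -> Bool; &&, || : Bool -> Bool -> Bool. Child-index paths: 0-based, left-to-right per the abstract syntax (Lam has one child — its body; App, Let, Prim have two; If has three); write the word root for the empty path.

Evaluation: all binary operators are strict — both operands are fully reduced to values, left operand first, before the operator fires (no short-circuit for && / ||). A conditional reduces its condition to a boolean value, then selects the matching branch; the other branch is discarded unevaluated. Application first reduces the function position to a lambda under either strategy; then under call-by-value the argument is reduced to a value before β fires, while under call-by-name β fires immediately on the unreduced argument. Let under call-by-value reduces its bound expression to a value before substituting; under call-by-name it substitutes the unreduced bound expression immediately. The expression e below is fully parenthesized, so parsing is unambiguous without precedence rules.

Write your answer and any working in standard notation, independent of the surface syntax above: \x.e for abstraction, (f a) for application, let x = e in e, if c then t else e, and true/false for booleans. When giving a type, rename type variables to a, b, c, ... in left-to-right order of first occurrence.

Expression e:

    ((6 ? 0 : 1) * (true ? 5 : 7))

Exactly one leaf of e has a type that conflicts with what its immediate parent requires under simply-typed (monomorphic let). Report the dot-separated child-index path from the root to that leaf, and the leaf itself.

Trace:
  unify Int ~ Bool
  FAIL: mismatch Int ~ Bool

Answer: 0.0 : 6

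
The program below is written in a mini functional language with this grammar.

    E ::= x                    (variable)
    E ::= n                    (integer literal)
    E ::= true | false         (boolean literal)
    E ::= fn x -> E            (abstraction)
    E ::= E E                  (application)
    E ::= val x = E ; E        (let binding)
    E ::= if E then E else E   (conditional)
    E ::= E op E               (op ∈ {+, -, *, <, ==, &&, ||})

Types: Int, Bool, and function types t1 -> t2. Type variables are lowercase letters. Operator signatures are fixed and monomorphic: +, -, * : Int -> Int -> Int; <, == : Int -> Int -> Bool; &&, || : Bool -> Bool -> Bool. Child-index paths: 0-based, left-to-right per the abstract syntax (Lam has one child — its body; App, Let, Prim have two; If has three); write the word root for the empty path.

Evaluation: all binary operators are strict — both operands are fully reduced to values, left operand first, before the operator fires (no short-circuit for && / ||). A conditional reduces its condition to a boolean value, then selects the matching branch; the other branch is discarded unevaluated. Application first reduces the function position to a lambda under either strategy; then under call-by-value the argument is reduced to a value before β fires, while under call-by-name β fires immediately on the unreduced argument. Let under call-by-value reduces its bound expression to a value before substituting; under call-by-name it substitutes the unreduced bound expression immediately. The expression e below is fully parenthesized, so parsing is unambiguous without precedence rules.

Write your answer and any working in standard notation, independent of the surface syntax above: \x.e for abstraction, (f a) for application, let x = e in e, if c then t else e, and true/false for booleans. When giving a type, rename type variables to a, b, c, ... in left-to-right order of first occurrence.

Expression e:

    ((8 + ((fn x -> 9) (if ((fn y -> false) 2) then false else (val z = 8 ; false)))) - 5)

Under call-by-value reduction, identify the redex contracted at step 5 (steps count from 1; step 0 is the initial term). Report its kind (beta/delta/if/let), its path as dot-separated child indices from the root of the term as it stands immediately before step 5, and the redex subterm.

Derivation:
step 0: ((8 + ((\x.9) (if ((\y.false) 2) then false else (let z = 8 in false)))) - 5)
step 1: [beta@0.1.1.0] ((8 + ((\x.9) (if false then false else (let z = 8 in false)))) - 5)
step 2: [if@0.1.1] ((8 + ((\x.9) (let z = 8 in false))) - 5)
step 3: [let@0.1.1] ((8 + ((\x.9) false)) - 5)
step 4: [beta@0.1] ((8 + 9) - 5)
step 5: [delta@0] (17 - 5)

Answer: delta at 0 : (8 + 9)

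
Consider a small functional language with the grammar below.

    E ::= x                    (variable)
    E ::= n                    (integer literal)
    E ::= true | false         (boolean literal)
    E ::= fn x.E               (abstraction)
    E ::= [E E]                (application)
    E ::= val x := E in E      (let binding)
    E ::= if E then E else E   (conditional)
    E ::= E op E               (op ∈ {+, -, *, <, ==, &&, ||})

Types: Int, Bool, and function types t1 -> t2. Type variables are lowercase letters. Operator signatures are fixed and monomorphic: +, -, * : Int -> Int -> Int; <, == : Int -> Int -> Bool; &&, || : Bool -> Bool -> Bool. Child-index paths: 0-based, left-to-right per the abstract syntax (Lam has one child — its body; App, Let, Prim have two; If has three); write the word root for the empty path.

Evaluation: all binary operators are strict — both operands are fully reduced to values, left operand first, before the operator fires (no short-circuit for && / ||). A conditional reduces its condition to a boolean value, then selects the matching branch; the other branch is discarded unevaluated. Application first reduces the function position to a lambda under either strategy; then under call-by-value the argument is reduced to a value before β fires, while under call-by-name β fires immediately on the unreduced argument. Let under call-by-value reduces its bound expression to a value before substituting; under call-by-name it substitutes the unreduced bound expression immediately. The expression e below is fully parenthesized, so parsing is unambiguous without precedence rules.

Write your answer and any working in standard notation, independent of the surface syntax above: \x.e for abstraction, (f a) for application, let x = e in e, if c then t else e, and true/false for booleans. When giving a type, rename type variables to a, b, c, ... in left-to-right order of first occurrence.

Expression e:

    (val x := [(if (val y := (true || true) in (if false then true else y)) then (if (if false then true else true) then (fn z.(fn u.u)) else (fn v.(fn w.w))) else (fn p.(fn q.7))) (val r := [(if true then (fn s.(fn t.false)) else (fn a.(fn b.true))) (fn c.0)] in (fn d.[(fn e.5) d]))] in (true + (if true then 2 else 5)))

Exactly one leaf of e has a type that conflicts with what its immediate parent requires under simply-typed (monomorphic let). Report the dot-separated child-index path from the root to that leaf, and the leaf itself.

Answer: 1.0 : true

Trace:
  unify Bool ~ Bool
  unify Bool ~ Bool
let y : Bool
  unify Bool ~ Bool
y : Bool
  unify Bool ~ Bool
  unify Bool ~ Bool
  unify Bool ~ Bool
  unify Bool ~ Bool
  unify Bool ~ Bool
u : b
\u._ : b -> b
\z._ : a -> b -> b
w : d
\w._ : d -> d
\v._ : c -> d -> d
  unify a -> b -> b ~ c -> d -> d
  unify a ~ c
  unify b -> b ~ d -> d
  unify b ~ d
  unify d ~ d
\q._ : f -> Int
\p._ : e -> f -> Int
  unify c -> d -> d ~ e -> f -> Int
  unify c ~ e
  unify d -> d ~ f -> Int
  unify d ~ f
  unify f ~ Int
  unify Bool ~ Bool
\t._ : h -> Bool
\s._ : g -> h -> Bool
\b._ : j -> Bool
\a._ : i -> j -> Bool
  unify g -> h -> Bool ~ i -> j -> Bool
  unify g ~ i
  unify h -> Bool ~ j -> Bool
  unify h ~ j
  unify Bool ~ Bool
\c._ : k -> Int
  unify i -> j -> Bool ~ (k -> Int) -> l
  unify i ~ k -> Int
  unify j -> Bool ~ l
_ _ : j -> Bool
let r : j -> Bool
\e._ : n -> Int
d : m
  unify n -> Int ~ m -> o
  unify n ~ m
  unify Int ~ o
_ _ : Int
\d._ : m -> Int
  unify e -> Int -> Int ~ (m -> Int) -> p
  unify e ~ m -> Int
  unify Int -> Int ~ p
_ _ : Int -> Int
let x : Int -> Int
  unify Bool ~ Int
  FAIL: mismatch Bool ~ Int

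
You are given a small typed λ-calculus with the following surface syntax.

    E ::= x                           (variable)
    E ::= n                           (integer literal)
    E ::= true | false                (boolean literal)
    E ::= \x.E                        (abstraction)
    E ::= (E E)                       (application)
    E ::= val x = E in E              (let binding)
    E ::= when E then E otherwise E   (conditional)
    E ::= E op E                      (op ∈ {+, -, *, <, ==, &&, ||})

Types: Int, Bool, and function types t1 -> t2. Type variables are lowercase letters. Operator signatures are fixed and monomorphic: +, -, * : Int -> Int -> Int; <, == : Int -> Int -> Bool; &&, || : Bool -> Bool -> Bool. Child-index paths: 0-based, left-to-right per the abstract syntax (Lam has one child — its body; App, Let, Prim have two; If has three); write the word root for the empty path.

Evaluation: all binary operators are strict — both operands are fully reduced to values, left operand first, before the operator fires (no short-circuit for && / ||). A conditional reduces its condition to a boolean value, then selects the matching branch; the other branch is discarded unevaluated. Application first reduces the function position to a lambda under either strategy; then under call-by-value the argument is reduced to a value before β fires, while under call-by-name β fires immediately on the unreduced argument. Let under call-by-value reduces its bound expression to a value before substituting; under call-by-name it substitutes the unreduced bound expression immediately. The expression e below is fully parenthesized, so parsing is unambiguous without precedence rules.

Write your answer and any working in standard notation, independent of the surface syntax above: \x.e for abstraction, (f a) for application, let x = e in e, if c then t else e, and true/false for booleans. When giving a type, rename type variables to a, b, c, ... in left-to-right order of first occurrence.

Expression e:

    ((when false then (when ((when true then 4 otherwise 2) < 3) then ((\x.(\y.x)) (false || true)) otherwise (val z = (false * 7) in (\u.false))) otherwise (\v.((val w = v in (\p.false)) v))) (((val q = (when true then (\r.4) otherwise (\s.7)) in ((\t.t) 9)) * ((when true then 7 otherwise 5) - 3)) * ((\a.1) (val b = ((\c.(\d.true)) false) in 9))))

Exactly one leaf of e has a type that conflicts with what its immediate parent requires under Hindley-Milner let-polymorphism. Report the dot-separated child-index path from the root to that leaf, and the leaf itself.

Answer: 0.1.2.0.0 : false

Working:
  unify Bool ~ Bool
  unify Bool ~ Bool
  unify Int ~ Int
  unify Int ~ Int
  unify Int ~ Int
  unify Bool ~ Bool
x : a
\y._ : b -> a
\x._ : a -> b -> a
  unify Bool ~ Bool
  unify Bool ~ Bool
  unify a -> b -> a ~ Bool -> c
  unify a ~ Bool
  unify b -> Bool ~ c
_ _ : b -> Bool
  unify Bool ~ Int
  FAIL: mismatch Bool ~ Int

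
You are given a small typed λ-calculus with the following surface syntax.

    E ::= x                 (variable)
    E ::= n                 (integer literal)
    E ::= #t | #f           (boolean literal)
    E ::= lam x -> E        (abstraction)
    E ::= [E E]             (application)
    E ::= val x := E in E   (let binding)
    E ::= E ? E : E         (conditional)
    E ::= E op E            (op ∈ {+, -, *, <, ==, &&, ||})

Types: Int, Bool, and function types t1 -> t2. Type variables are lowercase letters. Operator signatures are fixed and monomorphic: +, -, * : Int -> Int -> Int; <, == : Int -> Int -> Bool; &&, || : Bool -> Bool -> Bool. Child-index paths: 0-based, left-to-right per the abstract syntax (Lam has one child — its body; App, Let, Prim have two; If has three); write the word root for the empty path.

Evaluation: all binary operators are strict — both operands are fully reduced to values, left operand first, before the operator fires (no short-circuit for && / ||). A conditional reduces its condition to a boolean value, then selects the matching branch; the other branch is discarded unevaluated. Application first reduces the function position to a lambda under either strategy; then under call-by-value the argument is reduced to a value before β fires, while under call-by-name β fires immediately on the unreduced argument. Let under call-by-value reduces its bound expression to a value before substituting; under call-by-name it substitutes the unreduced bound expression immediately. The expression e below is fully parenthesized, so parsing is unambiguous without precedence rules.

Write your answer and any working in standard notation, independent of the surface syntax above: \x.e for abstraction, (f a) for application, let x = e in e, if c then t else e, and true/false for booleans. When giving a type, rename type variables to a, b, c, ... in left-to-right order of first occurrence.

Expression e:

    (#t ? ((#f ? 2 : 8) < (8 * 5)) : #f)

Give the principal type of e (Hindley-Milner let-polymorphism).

Trace:
  unify Bool ~ Bool
  unify Bool ~ Bool
  unify Int ~ Int
  unify Int ~ Int
  unify Int ~ Int
  unify Int ~ Int
  unify Int ~ Int
  unify Bool ~ Bool

Answer: Bool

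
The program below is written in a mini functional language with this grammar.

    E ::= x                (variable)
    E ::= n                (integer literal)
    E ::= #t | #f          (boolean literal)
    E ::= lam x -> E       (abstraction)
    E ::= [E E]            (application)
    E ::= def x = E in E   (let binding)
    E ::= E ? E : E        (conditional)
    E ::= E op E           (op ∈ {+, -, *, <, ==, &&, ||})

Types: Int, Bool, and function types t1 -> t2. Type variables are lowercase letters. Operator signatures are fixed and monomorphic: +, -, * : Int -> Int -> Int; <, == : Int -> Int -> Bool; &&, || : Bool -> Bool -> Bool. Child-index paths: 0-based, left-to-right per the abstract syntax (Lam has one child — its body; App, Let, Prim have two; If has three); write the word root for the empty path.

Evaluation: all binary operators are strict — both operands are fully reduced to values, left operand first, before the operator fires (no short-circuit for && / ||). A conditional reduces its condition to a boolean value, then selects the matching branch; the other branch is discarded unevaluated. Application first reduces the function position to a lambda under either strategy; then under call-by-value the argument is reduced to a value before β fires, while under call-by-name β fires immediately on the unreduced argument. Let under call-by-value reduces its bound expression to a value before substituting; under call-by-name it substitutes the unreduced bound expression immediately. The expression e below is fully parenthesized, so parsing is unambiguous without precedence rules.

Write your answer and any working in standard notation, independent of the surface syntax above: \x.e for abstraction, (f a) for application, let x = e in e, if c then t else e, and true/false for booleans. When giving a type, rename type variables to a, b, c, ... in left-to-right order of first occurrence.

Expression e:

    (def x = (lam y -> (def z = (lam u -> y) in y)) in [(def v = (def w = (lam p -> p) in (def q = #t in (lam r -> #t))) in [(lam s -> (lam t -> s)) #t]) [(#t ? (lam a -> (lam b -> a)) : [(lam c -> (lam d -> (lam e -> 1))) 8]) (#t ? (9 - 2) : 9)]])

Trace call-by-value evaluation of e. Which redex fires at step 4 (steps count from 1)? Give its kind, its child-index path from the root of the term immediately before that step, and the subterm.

Answer: let at 0 : (let v = (\r.true) in ((\s.(\t.s)) true))

Working:
step 0: (let x = (\y.(let z = (\u.y) in y)) in ((let v = (let w = (\p.p) in (let q = true in (\r.true))) in ((\s.(\t.s)) true)) ((if true then (\a.(\b.a)) else ((\c.(\d.(\e.1))) 8)) (if true then (9 - 2) else 9))))
step 1: [let@root] ((let v = (let w = (\p.p) in (let q = true in (\r.true))) in ((\s.(\t.s)) true)) ((if true then (\a.(\b.a)) else ((\c.(\d.(\e.1))) 8)) (if true then (9 - 2) else 9)))
step 2: [let@0.0] ((let v = (let q = true in (\r.true)) in ((\s.(\t.s)) true)) ((if true then (\a.(\b.a)) else ((\c.(\d.(\e.1))) 8)) (if true then (9 - 2) else 9)))
step 3: [let@0.0] ((let v = (\r.true) in ((\s.(\t.s)) true)) ((if true then (\a.(\b.a)) else ((\c.(\d.(\e.1))) 8)) (if true then (9 - 2) else 9)))
step 4: [let@0] (((\s.(\t.s)) true) ((if true then (\a.(\b.a)) else ((\c.(\d.(\e.1))) 8)) (if true then (9 - 2) else 9)))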